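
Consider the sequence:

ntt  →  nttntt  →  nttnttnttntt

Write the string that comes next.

Every step duplicates the string.
One more doubling of nttnttnttntt gives the answer.

nttnttnttnttnttnttnttntt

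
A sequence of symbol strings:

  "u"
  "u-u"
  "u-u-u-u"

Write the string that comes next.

s(k+1) = s(k)·-·s(k) — each term doubles the last with '-' between the halves.
Doubling u-u-u-u with '-' between the halves:

u-u-u-u-u-u-u-u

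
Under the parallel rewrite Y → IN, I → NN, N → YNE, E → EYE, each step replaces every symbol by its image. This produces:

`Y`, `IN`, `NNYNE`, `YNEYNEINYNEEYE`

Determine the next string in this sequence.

INYNEEYEINYNEEYENNYNEINYNEEYEEYEINEYE

Replace each of the 14 characters of YNEYNEINYNEEYE in place — IN YNE EYE IN YNE EYE NN YNE IN YNE EYE EYE IN EYE — and concatenate.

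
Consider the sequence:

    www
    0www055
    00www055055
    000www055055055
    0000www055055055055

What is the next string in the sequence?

Each term wraps the previous one in 0 on the left and 055 on the right.
One more step from 0000www055055055055 gives the answer.

00000www055055055055055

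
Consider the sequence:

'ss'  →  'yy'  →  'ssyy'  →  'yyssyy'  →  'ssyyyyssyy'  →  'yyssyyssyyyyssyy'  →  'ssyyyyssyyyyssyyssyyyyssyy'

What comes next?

Each term (from the third on) is the two preceding terms concatenated in order: term 3 = ss·yy = ssyy.
So term 8 is yyssyyssyyyyssyy·ssyyyyssyyyyssyyssyyyyssyy.

yyssyyssyyyyssyyssyyyyssyyyyssyyssyyyyssyy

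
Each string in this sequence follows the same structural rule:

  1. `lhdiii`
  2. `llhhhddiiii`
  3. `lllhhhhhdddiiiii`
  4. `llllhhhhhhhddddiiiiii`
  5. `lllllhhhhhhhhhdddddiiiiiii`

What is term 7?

lllllllhhhhhhhhhhhhhdddddddiiiiiiiii

The n-th term is n l's then 2n-1 h's then n d's then n+2 i's (n = 1, 2, …).
For term 7, n = 7, so the run lengths are 7, 13, 7, 9.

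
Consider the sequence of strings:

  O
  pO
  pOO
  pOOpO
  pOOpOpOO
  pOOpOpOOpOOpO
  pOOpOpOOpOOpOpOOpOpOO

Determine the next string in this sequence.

pOOpOpOOpOOpOpOOpOpOOpOOpOpOOpOOpO

This is a Fibonacci-style word recurrence s(k) = s(k−1)·s(k−2): e.g. pO·O = pOO.
So term 8 is pOOpOpOOpOOpOpOOpOpOO·pOOpOpOOpOOpO.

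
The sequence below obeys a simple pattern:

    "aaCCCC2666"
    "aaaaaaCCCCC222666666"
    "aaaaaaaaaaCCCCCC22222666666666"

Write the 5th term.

aaaaaaaaaaaaaaaaaaCCCCCCCC222222222666666666666666

The n-th term is 4n-2 a's then n+3 C's then 2n-1 2's then 3n 6's (n = 1, 2, …).
For term 5, n = 5, so the run lengths are 18, 8, 9, 15.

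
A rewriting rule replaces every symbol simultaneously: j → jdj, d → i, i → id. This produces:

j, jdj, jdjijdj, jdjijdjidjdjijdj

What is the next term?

jdjijdjidjdjijdjidijdjijdjidjdjijdj

Replace each of the 16 characters of jdjijdjidjdjijdj in place — jdj i jdj id jdj i jdj id i jdj i jdj id jdj i jdj — and concatenate.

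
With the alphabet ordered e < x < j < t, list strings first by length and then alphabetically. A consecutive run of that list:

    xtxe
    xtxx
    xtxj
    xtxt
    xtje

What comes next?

Find the rightmost character of xtje below t, bump it to the next letter, and reset everything to its right to e.

xtjx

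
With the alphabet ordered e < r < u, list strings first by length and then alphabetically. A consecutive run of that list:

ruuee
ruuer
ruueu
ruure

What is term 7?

Stepping forward 3 times from ruure: ruure → ruurr → ruuru, then the target.

ruuue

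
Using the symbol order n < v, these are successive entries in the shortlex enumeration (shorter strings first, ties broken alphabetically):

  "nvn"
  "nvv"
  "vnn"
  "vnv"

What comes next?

vvn

Find the rightmost character of vnv below v, bump it to the next letter, and reset everything to its right to n.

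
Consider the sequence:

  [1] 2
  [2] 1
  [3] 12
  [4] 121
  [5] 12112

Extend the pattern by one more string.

This is a Fibonacci-style word recurrence s(k) = s(k−1)·s(k−2): e.g. 1·2 = 12.
The next term joins 12112 and 121.

12112121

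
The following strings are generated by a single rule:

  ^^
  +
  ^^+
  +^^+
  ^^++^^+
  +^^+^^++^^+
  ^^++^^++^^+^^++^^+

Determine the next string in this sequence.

+^^+^^++^^+^^++^^++^^+^^++^^+

Each term (from the third on) is the two preceding terms concatenated in order: term 3 = ^^·+ = ^^+.
The next term joins +^^+^^++^^+ and ^^++^^++^^+^^++^^+.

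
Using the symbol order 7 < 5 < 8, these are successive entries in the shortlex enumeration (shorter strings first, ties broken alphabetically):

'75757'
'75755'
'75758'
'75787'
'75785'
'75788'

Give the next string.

Find the rightmost character of 75788 below 8, bump it to the next letter, and reset everything to its right to 7.

75577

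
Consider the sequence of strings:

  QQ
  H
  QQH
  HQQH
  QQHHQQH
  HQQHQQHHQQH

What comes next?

QQHHQQHHQQHQQHHQQH

From term 3 onward, concatenate the second-to-last term with the last: QQ·H = QQH, H·QQH = HQQH, …
Continuing: QQHHQQH · HQQHQQHHQQH gives term 7.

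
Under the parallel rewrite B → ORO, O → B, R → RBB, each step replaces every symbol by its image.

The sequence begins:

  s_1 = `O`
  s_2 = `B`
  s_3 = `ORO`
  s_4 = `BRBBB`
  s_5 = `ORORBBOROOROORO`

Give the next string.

BRBBBRBBOROOROBRBBBBRBBBBRBBB

φ(ORORBBOROOROORO) expands symbol-by-symbol to B RBB B RBB ORO ORO B RBB B B RBB B B RBB B; joining the 15 pieces gives the next term.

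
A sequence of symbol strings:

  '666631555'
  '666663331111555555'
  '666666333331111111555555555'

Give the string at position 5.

666666663333333331111111111111555555555555555

Reading off run lengths: 6 runs 4, 5, 6; 3 runs 1, 3, 5; 1 runs 1, 4, 7; 5 runs 3, 6, 9 — each is linear in n (n = 1, 2, …).
For term 5, n = 5, so the run lengths are 8, 9, 13, 15.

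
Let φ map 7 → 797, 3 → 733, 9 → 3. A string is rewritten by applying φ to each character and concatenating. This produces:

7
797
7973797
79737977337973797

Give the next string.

7973797733797379779773373379737977337973797

Replace each of the 17 characters of 79737977337973797 in place — 797 3 797 733 797 3 797 797 733 733 797 3 797 733 797 3 797 — and concatenate.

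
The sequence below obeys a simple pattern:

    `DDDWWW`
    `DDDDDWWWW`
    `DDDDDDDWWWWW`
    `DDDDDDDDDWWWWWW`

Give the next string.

Reading off run lengths: D runs 3, 5, 7, 9; W runs 3, 4, 5, 6 — each is linear in n, where the shown terms are n = 2, 3, 4, 5.
At n = 6 the blocks have lengths 11, 7.

DDDDDDDDDDDWWWWWWW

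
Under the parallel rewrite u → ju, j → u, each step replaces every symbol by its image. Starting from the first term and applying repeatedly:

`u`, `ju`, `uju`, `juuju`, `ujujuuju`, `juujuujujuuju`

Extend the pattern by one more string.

Replace each of the 13 characters of juujuujujuuju in place — u ju ju u ju ju u ju u ju ju u ju — and concatenate.

ujujuujujuujuujujuuju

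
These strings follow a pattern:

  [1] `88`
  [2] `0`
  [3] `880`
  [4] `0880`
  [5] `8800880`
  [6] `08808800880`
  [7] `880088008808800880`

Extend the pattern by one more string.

08808800880880088008808800880

This is a Fibonacci-style word recurrence s(k) = s(k−2)·s(k−1): e.g. 88·0 = 880.
Continuing: 08808800880 · 880088008808800880 gives term 8.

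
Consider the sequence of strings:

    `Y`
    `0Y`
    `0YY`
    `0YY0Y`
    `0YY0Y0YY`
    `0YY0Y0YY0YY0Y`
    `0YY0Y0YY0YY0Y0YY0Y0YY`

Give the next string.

Each term (from the third on) is the previous term followed by the one before it: term 3 = 0Y·Y = 0YY.
Continuing: 0YY0Y0YY0YY0Y0YY0Y0YY · 0YY0Y0YY0YY0Y gives term 8.

0YY0Y0YY0YY0Y0YY0Y0YY0YY0Y0YY0YY0Y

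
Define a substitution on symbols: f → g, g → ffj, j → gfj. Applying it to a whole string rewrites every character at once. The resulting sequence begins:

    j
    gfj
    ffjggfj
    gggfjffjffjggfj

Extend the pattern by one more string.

Applying the rule to each of the 15 symbols of gggfjffjffjggfj gives the pieces ffj ffj ffj g gfj g g gfj g g gfj ffj ffj g gfj, which concatenate to the answer.

ffjffjffjggfjgggfjgggfjffjffjggfj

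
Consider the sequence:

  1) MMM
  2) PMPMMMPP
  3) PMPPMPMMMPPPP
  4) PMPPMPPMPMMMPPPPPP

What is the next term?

s(k+1) = PMP·s(k)·PP, so each term gains PMP as a prefix and PP as a suffix.
Applying this once more to PMPPMPPMPMMMPPPPPP:

PMPPMPPMPPMPMMMPPPPPPPP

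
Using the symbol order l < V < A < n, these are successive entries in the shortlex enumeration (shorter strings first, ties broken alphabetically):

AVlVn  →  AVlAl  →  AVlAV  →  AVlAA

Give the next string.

The successor of AVlAA increments the rightmost position that isn't already n and resets every position after it to l.

AVlAn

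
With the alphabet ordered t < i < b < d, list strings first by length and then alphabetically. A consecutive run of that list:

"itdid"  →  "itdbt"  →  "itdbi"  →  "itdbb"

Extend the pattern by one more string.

itdbd

Find the rightmost character of itdbb below d, bump it to the next letter, and reset everything to its right to t.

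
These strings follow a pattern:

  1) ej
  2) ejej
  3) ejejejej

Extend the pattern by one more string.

ejejejejejejejej

Each string is two copies of the previous one concatenated.
So the next term is two copies of ejejejej.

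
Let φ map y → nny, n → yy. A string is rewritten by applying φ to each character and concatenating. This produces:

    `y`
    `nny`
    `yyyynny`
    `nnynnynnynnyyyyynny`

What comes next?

Rewriting the 19 symbols of nnynnynnynnyyyyynny one by one yields yy yy nny yy yy nny yy yy nny yy yy nny nny nny nny nny yy yy nny; concatenated:

yyyynnyyyyynnyyyyynnyyyyynnynnynnynnynnyyyyynny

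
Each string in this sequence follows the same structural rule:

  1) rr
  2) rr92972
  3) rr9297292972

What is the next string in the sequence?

Every step adds 92972 to the end: s(k+1) = s(k)·92972.
Applying this once more to rr9297292972:

rr929729297292972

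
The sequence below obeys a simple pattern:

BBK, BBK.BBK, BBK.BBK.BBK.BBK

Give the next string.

Each string is two copies of the previous one joined by '.'.
Doubling BBK.BBK.BBK.BBK with '.' between the halves:

BBK.BBK.BBK.BBK.BBK.BBK.BBK.BBK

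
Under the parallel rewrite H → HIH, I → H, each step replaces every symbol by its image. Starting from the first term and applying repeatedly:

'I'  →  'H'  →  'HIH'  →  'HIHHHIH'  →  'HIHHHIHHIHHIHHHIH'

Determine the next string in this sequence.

Rewriting the 17 symbols of HIHHHIHHIHHIHHHIH one by one yields HIH H HIH HIH HIH H HIH HIH H HIH HIH H HIH HIH HIH H HIH; concatenated:

HIHHHIHHIHHIHHHIHHIHHHIHHIHHHIHHIHHIHHHIH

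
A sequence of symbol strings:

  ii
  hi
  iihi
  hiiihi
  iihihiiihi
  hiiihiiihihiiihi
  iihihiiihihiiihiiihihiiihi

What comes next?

hiiihiiihihiiihiiihihiiihihiiihiiihihiiihi

This is a Fibonacci-style word recurrence s(k) = s(k−2)·s(k−1): e.g. ii·hi = iihi.
The next term joins hiiihiiihihiiihi and iihihiiihihiiihiiihihiiihi.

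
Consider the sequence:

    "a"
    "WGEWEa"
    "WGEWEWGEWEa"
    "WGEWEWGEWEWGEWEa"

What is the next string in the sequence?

The strings grow by a fixed prefix WGEWE each time.
Applying this once more to WGEWEWGEWEWGEWEa:

WGEWEWGEWEWGEWEWGEWEa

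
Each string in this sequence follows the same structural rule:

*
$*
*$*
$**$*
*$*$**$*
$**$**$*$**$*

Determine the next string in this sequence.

From term 3 onward, concatenate the second-to-last term with the last: *·$* = *$*, $*·*$* = $**$*, …
Continuing: *$*$**$* · $**$**$*$**$* gives term 7.

*$*$**$*$**$**$*$**$*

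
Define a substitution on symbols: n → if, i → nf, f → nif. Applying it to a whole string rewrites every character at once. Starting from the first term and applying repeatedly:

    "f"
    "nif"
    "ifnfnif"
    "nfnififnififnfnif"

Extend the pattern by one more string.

ifnififnfnifnfnififnfnifnfnififnififnfnif

φ(nfnififnififnfnif) expands symbol-by-symbol to if nif if nf nif nf nif if nf nif nf nif if nif if nf nif; joining the 17 pieces gives the next term.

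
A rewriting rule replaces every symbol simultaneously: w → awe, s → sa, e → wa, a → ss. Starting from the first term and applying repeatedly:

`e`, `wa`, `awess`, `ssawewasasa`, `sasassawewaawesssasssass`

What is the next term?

sasssasssasassawewaawessssawewasasasasssasasasssasa

Applying the rule to each of the 24 symbols of sasassawewaawesssasssass gives the pieces sa ss sa ss sa sa ss awe wa awe ss ss awe wa sa sa sa ss sa sa sa ss sa sa, which concatenate to the answer.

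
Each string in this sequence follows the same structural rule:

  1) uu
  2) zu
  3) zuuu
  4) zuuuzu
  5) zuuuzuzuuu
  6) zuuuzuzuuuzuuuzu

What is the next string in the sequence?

Each term (from the third on) is the previous term followed by the one before it: term 3 = zu·uu = zuuu.
So term 7 is zuuuzuzuuuzuuuzu·zuuuzuzuuu.

zuuuzuzuuuzuuuzuzuuuzuzuuu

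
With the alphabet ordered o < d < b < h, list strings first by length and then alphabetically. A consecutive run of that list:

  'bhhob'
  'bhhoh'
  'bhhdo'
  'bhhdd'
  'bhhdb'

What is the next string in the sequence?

Treat bhhdb as a base-4 numeral over the given alphabet and add one, carrying through any trailing h's.

bhhdh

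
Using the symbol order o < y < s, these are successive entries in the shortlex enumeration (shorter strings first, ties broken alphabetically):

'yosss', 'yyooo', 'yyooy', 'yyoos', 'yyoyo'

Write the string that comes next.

Treat yyoyo as a base-3 numeral over the given alphabet and add one, carrying through any trailing s's.

yyoyy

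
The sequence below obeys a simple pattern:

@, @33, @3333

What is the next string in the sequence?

The strings grow by a fixed suffix 33 each time.
Applying this once more to @3333:

@333333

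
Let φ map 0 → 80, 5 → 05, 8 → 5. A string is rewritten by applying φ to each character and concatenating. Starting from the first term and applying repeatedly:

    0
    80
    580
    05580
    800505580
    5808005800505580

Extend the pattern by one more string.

0558058080055808005800505580

φ(5808005800505580) expands symbol-by-symbol to 05 5 80 5 80 80 05 5 80 80 05 80 05 05 5 80; joining the 16 pieces gives the next term.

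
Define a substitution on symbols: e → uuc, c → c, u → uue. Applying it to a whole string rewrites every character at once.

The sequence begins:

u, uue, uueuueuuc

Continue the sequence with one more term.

uueuueuucuueuueuucuueuuec

Apply φ to uueuueuuc symbol by symbol: u→uue, u→uue, e→uuc, u→uue, u→uue, e→uuc, u→uue, u→uue, c→c; joined: uue uue uuc uue uue uuc uue uue c.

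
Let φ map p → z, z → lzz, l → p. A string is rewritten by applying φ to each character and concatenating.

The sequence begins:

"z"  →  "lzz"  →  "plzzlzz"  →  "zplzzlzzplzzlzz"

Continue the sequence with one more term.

lzzzplzzlzzplzzlzzzplzzlzzplzzlzz

Replace each of the 15 characters of zplzzlzzplzzlzz in place — lzz z p lzz lzz p lzz lzz z p lzz lzz p lzz lzz — and concatenate.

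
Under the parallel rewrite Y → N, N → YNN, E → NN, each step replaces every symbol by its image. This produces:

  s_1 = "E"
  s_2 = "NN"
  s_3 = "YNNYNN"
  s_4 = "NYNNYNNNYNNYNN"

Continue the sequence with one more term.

YNNNYNNYNNNYNNYNNYNNNYNNYNNNYNNYNN

φ(NYNNYNNNYNNYNN) expands symbol-by-symbol to YNN N YNN YNN N YNN YNN YNN N YNN YNN N YNN YNN; joining the 14 pieces gives the next term.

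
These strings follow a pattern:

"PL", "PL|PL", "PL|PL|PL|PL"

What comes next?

s(k+1) = s(k)·|·s(k) — each term doubles the last with '|' between the halves.
Doubling PL|PL|PL|PL with '|' between the halves:

PL|PL|PL|PL|PL|PL|PL|PL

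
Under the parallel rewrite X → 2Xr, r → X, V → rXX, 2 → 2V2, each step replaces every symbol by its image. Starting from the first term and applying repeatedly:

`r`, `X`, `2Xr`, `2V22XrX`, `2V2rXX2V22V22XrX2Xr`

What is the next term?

Rewriting the 19 symbols of 2V2rXX2V22V22XrX2Xr one by one yields 2V2 rXX 2V2 X 2Xr 2Xr 2V2 rXX 2V2 2V2 rXX 2V2 2V2 2Xr X 2Xr 2V2 2Xr X; concatenated:

2V2rXX2V2X2Xr2Xr2V2rXX2V22V2rXX2V22V22XrX2Xr2V22XrX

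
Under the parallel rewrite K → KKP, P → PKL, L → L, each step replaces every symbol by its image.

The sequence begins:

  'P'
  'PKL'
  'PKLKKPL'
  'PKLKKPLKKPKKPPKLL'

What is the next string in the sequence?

Rewriting the 17 symbols of PKLKKPLKKPKKPPKLL one by one yields PKL KKP L KKP KKP PKL L KKP KKP PKL KKP KKP PKL PKL KKP L L; concatenated:

PKLKKPLKKPKKPPKLLKKPKKPPKLKKPKKPPKLPKLKKPLL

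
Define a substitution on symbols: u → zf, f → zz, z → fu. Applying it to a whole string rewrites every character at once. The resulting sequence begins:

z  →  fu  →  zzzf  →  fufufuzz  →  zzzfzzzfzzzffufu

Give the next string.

Rewriting the 16 symbols of zzzfzzzfzzzffufu one by one yields fu fu fu zz fu fu fu zz fu fu fu zz zz zf zz zf; concatenated:

fufufuzzfufufuzzfufufuzzzzzfzzzf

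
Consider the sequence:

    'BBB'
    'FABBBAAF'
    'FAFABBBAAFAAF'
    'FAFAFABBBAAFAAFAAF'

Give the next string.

FAFAFAFABBBAAFAAFAAFAAF

s(k+1) = FA·s(k)·AAF, so each term gains FA as a prefix and AAF as a suffix.
One more step from FAFAFABBBAAFAAFAAF gives the answer.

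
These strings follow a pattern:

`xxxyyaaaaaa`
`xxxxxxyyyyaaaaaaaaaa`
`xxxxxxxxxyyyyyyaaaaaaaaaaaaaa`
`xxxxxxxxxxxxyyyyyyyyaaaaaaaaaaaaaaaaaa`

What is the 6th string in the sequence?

Term n consists of 3n x's, followed by 2n y's, followed by 4n+2 a's (n = 1, 2, …).
Setting n = 6 gives 18, 12, 26 characters in each block.

xxxxxxxxxxxxxxxxxxyyyyyyyyyyyyaaaaaaaaaaaaaaaaaaaaaaaaaa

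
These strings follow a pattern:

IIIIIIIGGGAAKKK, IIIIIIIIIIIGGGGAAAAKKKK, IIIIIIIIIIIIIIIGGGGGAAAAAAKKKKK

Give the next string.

The n-th term is 4n+3 I's then n+2 G's then 2n A's then n+2 K's (n = 1, 2, …).
At n = 4 the blocks have lengths 19, 6, 8, 6.

IIIIIIIIIIIIIIIIIIIGGGGGGAAAAAAAAKKKKKK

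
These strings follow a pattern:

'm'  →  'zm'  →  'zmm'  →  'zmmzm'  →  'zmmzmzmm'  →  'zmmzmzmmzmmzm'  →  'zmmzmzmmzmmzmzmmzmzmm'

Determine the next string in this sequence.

zmmzmzmmzmmzmzmmzmzmmzmmzmzmmzmmzm

From term 3 onward, concatenate the last term with the second-to-last: zm·m = zmm, zmm·zm = zmmzm, …
Continuing: zmmzmzmmzmmzmzmmzmzmm · zmmzmzmmzmmzm gives term 8.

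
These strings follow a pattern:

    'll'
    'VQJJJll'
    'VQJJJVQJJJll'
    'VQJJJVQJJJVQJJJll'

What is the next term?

The strings grow by a fixed prefix VQJJJ each time.
Applying this once more to VQJJJVQJJJVQJJJll:

VQJJJVQJJJVQJJJVQJJJll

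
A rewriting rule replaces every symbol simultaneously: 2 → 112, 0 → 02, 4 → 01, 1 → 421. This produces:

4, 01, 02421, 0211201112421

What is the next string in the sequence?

φ(0211201112421) expands symbol-by-symbol to 02 112 421 421 112 02 421 421 421 112 01 112 421; joining the 13 pieces gives the next term.

021124214211120242142142111201112421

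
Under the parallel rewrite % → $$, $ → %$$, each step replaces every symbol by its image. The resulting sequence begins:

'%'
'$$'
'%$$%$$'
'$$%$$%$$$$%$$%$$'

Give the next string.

Replace each of the 16 characters of $$%$$%$$$$%$$%$$ in place — %$$ %$$ $$ %$$ %$$ $$ %$$ %$$ %$$ %$$ $$ %$$ %$$ $$ %$$ %$$ — and concatenate.

%$$%$$$$%$$%$$$$%$$%$$%$$%$$$$%$$%$$$$%$$%$$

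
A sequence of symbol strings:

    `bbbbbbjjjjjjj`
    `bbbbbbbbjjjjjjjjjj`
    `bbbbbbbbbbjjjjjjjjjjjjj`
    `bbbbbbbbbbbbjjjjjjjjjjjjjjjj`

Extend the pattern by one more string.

The n-th term is 2n+2 b's then 3n+1 j's, where the shown terms are n = 2, 3, 4, 5.
At n = 6 the blocks have lengths 14, 19.

bbbbbbbbbbbbbbjjjjjjjjjjjjjjjjjjj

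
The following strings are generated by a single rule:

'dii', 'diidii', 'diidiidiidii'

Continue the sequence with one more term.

diidiidiidiidiidiidiidii

s(k+1) = s(k)·s(k) — each term doubles the last.
One more doubling of diidiidiidii gives the answer.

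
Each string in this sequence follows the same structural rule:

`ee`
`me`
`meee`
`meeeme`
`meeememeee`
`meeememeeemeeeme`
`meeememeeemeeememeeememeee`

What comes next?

Each term (from the third on) is the previous term followed by the one before it: term 3 = me·ee = meee.
Continuing: meeememeeemeeememeeememeee · meeememeeemeeeme gives term 8.

meeememeeemeeememeeememeeemeeememeeemeeeme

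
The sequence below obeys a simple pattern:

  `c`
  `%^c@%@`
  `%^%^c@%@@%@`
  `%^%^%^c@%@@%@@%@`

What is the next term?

Every step adds %^ to the front and @%@ to the end of the previous string.
One more step from %^%^%^c@%@@%@@%@ gives the answer.

%^%^%^%^c@%@@%@@%@@%@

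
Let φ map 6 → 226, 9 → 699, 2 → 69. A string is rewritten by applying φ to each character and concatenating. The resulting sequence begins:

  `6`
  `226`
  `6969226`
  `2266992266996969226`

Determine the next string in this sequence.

Rewriting the 19 symbols of 2266992266996969226 one by one yields 69 69 226 226 699 699 69 69 226 226 699 699 226 699 226 699 69 69 226; concatenated:

696922622669969969692262266996992266992266996969226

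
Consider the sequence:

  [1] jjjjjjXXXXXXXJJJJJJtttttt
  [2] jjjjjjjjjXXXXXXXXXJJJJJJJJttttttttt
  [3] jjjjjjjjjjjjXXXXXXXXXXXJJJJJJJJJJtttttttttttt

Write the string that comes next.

jjjjjjjjjjjjjjjXXXXXXXXXXXXXJJJJJJJJJJJJttttttttttttttt

Reading off run lengths: j runs 6, 9, 12; X runs 7, 9, 11; J runs 6, 8, 10; t runs 6, 9, 12 — each is linear in n, where the shown terms are n = 2, 3, 4.
Setting n = 5 gives 15, 13, 12, 15 characters in each block.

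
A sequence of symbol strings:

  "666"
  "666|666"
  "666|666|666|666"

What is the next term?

666|666|666|666|666|666|666|666

Every step duplicates the string with '|' between the halves.
So the next term is two copies of 666|666|666|666 with '|' between the halves.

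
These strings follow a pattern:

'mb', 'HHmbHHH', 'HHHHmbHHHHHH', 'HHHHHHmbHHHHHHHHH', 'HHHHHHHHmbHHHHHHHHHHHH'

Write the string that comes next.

Every step adds HH to the front and HHH to the end of the previous string.
Applying this once more to HHHHHHHHmbHHHHHHHHHHHH:

HHHHHHHHHHmbHHHHHHHHHHHHHHH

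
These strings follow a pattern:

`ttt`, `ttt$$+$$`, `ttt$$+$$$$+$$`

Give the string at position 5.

Every step adds $$+$$ to the end: s(k+1) = s(k)·$$+$$.
From ttt$$+$$$$+$$, 2 further steps: ttt$$+$$$$+$$ → ttt$$+$$$$+$$$$+$$ → (answer).

ttt$$+$$$$+$$$$+$$$$+$$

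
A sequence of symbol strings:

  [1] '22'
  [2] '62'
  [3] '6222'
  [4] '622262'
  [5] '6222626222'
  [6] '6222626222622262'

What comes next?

62226262226222626222626222

From term 3 onward, concatenate the last term with the second-to-last: 62·22 = 6222, 6222·62 = 622262, …
Continuing: 6222626222622262 · 6222626222 gives term 7.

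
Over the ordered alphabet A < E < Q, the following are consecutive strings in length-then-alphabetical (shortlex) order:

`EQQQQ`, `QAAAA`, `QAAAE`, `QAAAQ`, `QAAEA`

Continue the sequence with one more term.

QAAEE

Treat QAAEA as a base-3 numeral over the given alphabet and add one, carrying through any trailing Q's.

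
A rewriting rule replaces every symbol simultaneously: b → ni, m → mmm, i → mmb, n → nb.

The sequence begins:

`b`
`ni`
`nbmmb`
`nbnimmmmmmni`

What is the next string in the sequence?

nbninbmmbmmmmmmmmmmmmmmmmmmnbmmb

Rewriting each symbol of nbnimmmmmmni: n→nb, b→ni, n→nb, i→mmb, m→mmm, m→mmm, m→mmm, m→mmm, m→mmm, m→mmm, n→nb, i→mmb, which concatenates to nb ni nb mmb mmm mmm mmm mmm mmm mmm nb mmb.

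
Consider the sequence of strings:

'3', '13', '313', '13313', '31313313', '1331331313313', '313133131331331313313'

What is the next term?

This is a Fibonacci-style word recurrence s(k) = s(k−2)·s(k−1): e.g. 3·13 = 313.
Continuing: 1331331313313 · 313133131331331313313 gives term 8.

1331331313313313133131331331313313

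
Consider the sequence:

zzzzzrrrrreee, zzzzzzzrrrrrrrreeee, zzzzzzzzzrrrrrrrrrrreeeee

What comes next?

Term n consists of 2n+1 z's, followed by 3n-1 r's, followed by n+1 e's, where the shown terms are n = 2, 3, 4.
At n = 5 the blocks have lengths 11, 14, 6.

zzzzzzzzzzzrrrrrrrrrrrrrreeeeee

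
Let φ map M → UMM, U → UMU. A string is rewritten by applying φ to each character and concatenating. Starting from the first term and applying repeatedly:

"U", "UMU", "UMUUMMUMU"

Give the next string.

UMUUMMUMUUMUUMMUMMUMUUMMUMU

Rewriting each symbol of UMUUMMUMU: U→UMU, M→UMM, U→UMU, U→UMU, M→UMM, M→UMM, U→UMU, M→UMM, U→UMU, which concatenates to UMU UMM UMU UMU UMM UMM UMU UMM UMU.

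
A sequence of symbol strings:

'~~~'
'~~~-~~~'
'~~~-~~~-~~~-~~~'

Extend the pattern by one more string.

~~~-~~~-~~~-~~~-~~~-~~~-~~~-~~~

s(k+1) = s(k)·-·s(k) — each term doubles the last with '-' between the halves.
So the next term is two copies of ~~~-~~~-~~~-~~~ with '-' between the halves.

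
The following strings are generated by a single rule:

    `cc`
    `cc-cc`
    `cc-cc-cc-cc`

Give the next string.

Each string is two copies of the previous one joined by '-'.
Doubling cc-cc-cc-cc with '-' between the halves:

cc-cc-cc-cc-cc-cc-cc-cc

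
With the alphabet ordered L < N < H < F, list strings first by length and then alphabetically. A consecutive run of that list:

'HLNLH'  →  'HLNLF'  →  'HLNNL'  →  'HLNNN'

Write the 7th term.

HLNHL

Continuing the enumeration 3 steps past HLNNN: HLNNN → HLNNH → HLNNF → (answer).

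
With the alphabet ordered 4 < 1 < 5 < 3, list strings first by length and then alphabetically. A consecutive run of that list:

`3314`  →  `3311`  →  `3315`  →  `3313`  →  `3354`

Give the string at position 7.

3355

Continuing the enumeration 2 steps past 3354: 3354 → 3351 → (answer).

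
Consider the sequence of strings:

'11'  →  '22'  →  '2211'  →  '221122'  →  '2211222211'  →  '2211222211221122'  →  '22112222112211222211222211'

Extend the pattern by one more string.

Each term (from the third on) is the previous term followed by the one before it: term 3 = 22·11 = 2211.
So term 8 is 22112222112211222211222211·2211222211221122.

221122221122112222112222112211222211221122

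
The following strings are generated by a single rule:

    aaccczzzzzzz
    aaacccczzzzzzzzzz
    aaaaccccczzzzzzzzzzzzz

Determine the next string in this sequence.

Each string has the form a^{n} c^{n+1} z^{3n+1}, where the shown terms are n = 2, 3, 4.
Setting n = 5 gives 5, 6, 16 characters in each block.

aaaaacccccczzzzzzzzzzzzzzzz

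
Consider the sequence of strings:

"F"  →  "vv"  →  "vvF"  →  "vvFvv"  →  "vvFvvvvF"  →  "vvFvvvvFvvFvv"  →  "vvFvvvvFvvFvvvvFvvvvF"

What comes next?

From term 3 onward, concatenate the last term with the second-to-last: vv·F = vvF, vvF·vv = vvFvv, …
The next term joins vvFvvvvFvvFvvvvFvvvvF and vvFvvvvFvvFvv.

vvFvvvvFvvFvvvvFvvvvFvvFvvvvFvvFvv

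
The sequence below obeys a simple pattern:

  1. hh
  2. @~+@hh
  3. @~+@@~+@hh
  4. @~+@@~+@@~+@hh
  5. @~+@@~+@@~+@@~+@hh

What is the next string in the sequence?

Each term is the previous one with @~+@ prepended.
So the next term is @~+@·@~+@@~+@@~+@@~+@hh.

@~+@@~+@@~+@@~+@@~+@hh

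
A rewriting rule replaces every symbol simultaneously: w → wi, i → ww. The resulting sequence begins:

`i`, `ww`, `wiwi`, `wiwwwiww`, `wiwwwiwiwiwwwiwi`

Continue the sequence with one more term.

Applying the rule to each of the 16 symbols of wiwwwiwiwiwwwiwi gives the pieces wi ww wi wi wi ww wi ww wi ww wi wi wi ww wi ww, which concatenate to the answer.

wiwwwiwiwiwwwiwwwiwwwiwiwiwwwiww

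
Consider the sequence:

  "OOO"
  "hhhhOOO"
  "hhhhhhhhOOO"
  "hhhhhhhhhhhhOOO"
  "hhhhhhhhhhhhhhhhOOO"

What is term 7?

The strings grow by a fixed prefix hhhh each time.
From hhhhhhhhhhhhhhhhOOO, 2 further steps: hhhhhhhhhhhhhhhhOOO → hhhhhhhhhhhhhhhhhhhhOOO → (answer).

hhhhhhhhhhhhhhhhhhhhhhhhOOO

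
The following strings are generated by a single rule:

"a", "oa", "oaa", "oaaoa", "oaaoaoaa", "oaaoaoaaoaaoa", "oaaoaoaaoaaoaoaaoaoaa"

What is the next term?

oaaoaoaaoaaoaoaaoaoaaoaaoaoaaoaaoa

From term 3 onward, concatenate the last term with the second-to-last: oa·a = oaa, oaa·oa = oaaoa, …
So term 8 is oaaoaoaaoaaoaoaaoaoaa·oaaoaoaaoaaoa.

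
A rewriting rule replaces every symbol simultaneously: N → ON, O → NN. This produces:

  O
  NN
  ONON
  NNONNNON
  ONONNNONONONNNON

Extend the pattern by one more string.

Applying the rule to each of the 16 symbols of ONONNNONONONNNON gives the pieces NN ON NN ON ON ON NN ON NN ON NN ON ON ON NN ON, which concatenate to the answer.

NNONNNONONONNNONNNONNNONONONNNON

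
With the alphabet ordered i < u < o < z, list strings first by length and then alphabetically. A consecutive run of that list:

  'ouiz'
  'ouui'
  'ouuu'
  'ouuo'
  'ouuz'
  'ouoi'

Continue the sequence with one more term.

ouou

Treat ouoi as a base-4 numeral over the given alphabet and add one, carrying through any trailing z's.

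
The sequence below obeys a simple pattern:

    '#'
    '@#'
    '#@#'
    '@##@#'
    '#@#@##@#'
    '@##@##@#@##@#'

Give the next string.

#@#@##@#@##@##@#@##@#

Each term (from the third on) is the two preceding terms concatenated in order: term 3 = #·@# = #@#.
The next term joins #@#@##@# and @##@##@#@##@#.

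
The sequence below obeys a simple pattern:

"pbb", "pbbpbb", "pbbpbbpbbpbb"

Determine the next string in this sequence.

pbbpbbpbbpbbpbbpbbpbbpbb

Every step duplicates the string.
One more doubling of pbbpbbpbbpbb gives the answer.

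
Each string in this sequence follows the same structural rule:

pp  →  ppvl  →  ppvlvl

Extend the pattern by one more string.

Each term is the previous one with vl appended.
So the next term is ppvlvl·vl.

ppvlvlvl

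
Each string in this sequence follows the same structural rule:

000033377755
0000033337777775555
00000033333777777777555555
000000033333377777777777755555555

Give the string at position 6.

Reading off run lengths: 0 runs 4, 5, 6, 7; 3 runs 3, 4, 5, 6; 7 runs 3, 6, 9, 12; 5 runs 2, 4, 6, 8 — each is linear in n (n = 1, 2, …).
At n = 6 the blocks have lengths 9, 8, 18, 12.

00000000033333333777777777777777777555555555555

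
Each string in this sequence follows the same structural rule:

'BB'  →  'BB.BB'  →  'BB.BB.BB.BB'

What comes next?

Each string is two copies of the previous one joined by '.'.
So the next term is two copies of BB.BB.BB.BB with '.' between the halves.

BB.BB.BB.BB.BB.BB.BB.BB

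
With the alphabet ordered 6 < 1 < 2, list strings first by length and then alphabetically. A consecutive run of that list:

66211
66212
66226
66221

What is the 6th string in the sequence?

Continuing the enumeration 2 steps past 66221: 66221 → 66222 → (answer).

61666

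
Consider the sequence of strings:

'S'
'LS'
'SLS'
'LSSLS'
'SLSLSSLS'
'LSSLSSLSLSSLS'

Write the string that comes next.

Each term (from the third on) is the two preceding terms concatenated in order: term 3 = S·LS = SLS.
The next term joins SLSLSSLS and LSSLSSLSLSSLS.

SLSLSSLSLSSLSSLSLSSLS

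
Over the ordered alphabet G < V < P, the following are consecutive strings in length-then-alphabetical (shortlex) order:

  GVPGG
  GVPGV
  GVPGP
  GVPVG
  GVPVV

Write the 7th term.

GVPPG

Stepping forward 2 times from GVPVV: GVPVV → GVPVP, then the target.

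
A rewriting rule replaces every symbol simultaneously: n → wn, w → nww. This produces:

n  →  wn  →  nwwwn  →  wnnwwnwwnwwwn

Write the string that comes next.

nwwwnwnnwwnwwwnnwwnwwwnnwwnwwnwwwn

Applying the rule to each of the 13 symbols of wnnwwnwwnwwwn gives the pieces nww wn wn nww nww wn nww nww wn nww nww nww wn, which concatenate to the answer.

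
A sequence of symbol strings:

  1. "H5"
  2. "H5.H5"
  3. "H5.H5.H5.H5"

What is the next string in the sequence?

Every step duplicates the string with '.' between the halves.
Doubling H5.H5.H5.H5 with '.' between the halves:

H5.H5.H5.H5.H5.H5.H5.H5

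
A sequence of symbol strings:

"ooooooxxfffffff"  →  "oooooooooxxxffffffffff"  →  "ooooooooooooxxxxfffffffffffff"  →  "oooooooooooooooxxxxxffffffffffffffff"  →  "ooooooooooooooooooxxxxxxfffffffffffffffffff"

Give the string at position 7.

The n-th term is 3n o's then n x's then 3n+1 f's, where the shown terms are n = 2, 3, 4, 5, 6.
For term 7, n = 8, so the run lengths are 24, 8, 25.

ooooooooooooooooooooooooxxxxxxxxfffffffffffffffffffffffff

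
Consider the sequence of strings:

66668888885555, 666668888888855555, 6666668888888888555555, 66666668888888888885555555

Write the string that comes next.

Reading off run lengths: 6 runs 4, 5, 6, 7; 8 runs 6, 8, 10, 12; 5 runs 4, 5, 6, 7 — each is linear in n, where the shown terms are n = 2, 3, 4, 5.
At n = 6 the blocks have lengths 8, 14, 8.

666666668888888888888855555555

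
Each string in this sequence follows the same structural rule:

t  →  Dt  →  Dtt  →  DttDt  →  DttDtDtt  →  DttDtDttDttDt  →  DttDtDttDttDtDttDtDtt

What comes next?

From term 3 onward, concatenate the last term with the second-to-last: Dt·t = Dtt, Dtt·Dt = DttDt, …
Continuing: DttDtDttDttDtDttDtDtt · DttDtDttDttDt gives term 8.

DttDtDttDttDtDttDtDttDttDtDttDttDt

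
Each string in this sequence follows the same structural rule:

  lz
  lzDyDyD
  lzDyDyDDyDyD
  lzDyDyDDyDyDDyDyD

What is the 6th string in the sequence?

lzDyDyDDyDyDDyDyDDyDyDDyDyD

Every step adds DyDyD to the end: s(k+1) = s(k)·DyDyD.
From lzDyDyDDyDyDDyDyD, 2 further steps: lzDyDyDDyDyDDyDyD → lzDyDyDDyDyDDyDyDDyDyD → (answer).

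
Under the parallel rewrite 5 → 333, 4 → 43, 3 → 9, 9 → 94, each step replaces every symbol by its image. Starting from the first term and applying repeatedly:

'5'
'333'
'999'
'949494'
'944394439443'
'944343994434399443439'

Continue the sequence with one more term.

944343943994944343943994944343943994

φ(944343994434399443439) expands symbol-by-symbol to 94 43 43 9 43 9 94 94 43 43 9 43 9 94 94 43 43 9 43 9 94; joining the 21 pieces gives the next term.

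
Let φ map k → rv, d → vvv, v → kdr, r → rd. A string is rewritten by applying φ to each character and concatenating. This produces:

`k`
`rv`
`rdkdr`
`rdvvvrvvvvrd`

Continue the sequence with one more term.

Rewriting each symbol of rdvvvrvvvvrd: r→rd, d→vvv, v→kdr, v→kdr, v→kdr, r→rd, v→kdr, v→kdr, v→kdr, v→kdr, r→rd, d→vvv, which concatenates to rd vvv kdr kdr kdr rd kdr kdr kdr kdr rd vvv.

rdvvvkdrkdrkdrrdkdrkdrkdrkdrrdvvv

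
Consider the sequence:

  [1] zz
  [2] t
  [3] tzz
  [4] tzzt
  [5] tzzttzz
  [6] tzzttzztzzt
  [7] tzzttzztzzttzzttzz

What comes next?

Each term (from the third on) is the previous term followed by the one before it: term 3 = t·zz = tzz.
So term 8 is tzzttzztzzttzzttzz·tzzttzztzzt.

tzzttzztzzttzzttzztzzttzztzzt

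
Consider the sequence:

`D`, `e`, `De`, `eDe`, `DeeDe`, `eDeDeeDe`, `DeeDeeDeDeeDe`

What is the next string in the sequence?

eDeDeeDeDeeDeeDeDeeDe

From term 3 onward, concatenate the second-to-last term with the last: D·e = De, e·De = eDe, …
So term 8 is eDeDeeDe·DeeDeeDeDeeDe.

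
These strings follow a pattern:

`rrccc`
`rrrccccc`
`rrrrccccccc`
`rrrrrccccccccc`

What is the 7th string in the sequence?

rrrrrrrrccccccccccccccc

The n-th term is n r's then 2n-1 c's, where the shown terms are n = 2, 3, 4, 5.
At n = 8 the blocks have lengths 8, 15.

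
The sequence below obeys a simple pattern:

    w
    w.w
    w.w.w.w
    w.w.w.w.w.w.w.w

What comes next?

w.w.w.w.w.w.w.w.w.w.w.w.w.w.w.w

Each string is two copies of the previous one joined by '.'.
So the next term is two copies of w.w.w.w.w.w.w.w with '.' between the halves.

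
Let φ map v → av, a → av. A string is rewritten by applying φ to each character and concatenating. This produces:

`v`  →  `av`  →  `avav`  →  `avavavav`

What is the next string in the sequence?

avavavavavavavav

Expanding avavavav: a→av, v→av, a→av, v→av, a→av, v→av, a→av, v→av. Concatenated: av av av av av av av av.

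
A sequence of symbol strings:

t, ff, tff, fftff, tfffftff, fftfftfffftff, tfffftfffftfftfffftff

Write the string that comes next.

fftfftfffftfftfffftfffftfftfffftff

Each term (from the third on) is the two preceding terms concatenated in order: term 3 = t·ff = tff.
Continuing: fftfftfffftff · tfffftfffftfftfffftff gives term 8.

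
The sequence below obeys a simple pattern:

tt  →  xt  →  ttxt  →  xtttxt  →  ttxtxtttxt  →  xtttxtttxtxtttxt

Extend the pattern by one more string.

This is a Fibonacci-style word recurrence s(k) = s(k−2)·s(k−1): e.g. tt·xt = ttxt.
The next term joins ttxtxtttxt and xtttxtttxtxtttxt.

ttxtxtttxtxtttxtttxtxtttxt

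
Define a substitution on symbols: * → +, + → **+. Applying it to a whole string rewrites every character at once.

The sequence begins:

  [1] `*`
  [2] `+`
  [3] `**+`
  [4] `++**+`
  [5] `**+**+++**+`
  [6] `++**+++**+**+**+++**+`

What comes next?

**+**+++**+**+**+++**+++**+++**+**+**+++**+

Replace each of the 21 characters of ++**+++**+**+**+++**+ in place — **+ **+ + + **+ **+ **+ + + **+ + + **+ + + **+ **+ **+ + + **+ — and concatenate.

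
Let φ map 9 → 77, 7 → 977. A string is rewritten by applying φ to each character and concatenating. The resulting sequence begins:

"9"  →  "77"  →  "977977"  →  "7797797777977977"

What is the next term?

Replace each of the 16 characters of 7797797777977977 in place — 977 977 77 977 977 77 977 977 977 977 77 977 977 77 977 977 — and concatenate.

97797777977977779779779779777797797777977977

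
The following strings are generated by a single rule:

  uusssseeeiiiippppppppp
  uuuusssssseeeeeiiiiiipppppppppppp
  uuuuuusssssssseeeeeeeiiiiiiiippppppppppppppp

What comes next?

Reading off run lengths: u runs 2, 4, 6; s runs 4, 6, 8; e runs 3, 5, 7; i runs 4, 6, 8; p runs 9, 12, 15 — each is linear in n, where the shown terms are n = 2, 3, 4.
For the next term, n = 5, so the run lengths are 8, 10, 9, 10, 18.

uuuuuuuusssssssssseeeeeeeeeiiiiiiiiiipppppppppppppppppp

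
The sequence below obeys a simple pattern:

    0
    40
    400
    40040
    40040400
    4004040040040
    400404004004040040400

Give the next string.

Each term (from the third on) is the previous term followed by the one before it: term 3 = 40·0 = 400.
The next term joins 400404004004040040400 and 4004040040040.

4004040040040400404004004040040040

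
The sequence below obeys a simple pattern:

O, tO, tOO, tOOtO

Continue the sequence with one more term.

From term 3 onward, concatenate the last term with the second-to-last: tO·O = tOO, tOO·tO = tOOtO, …
Continuing: tOOtO · tOO gives term 5.

tOOtOtOO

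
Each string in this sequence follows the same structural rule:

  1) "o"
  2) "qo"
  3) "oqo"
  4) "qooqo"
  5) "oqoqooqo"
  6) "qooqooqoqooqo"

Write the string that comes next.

oqoqooqoqooqooqoqooqo

This is a Fibonacci-style word recurrence s(k) = s(k−2)·s(k−1): e.g. o·qo = oqo.
The next term joins oqoqooqo and qooqooqoqooqo.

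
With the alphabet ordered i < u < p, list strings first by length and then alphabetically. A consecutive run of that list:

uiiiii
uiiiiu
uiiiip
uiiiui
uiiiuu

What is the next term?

Treat uiiiuu as a base-3 numeral over the given alphabet and add one, carrying through any trailing p's.

uiiiup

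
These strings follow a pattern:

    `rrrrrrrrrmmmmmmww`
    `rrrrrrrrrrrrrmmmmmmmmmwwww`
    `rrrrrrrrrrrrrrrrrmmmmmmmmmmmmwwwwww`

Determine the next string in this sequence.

Term n consists of 4n+1 r's, followed by 3n m's, followed by 2n-2 w's, where the shown terms are n = 2, 3, 4.
At n = 5 the blocks have lengths 21, 15, 8.

rrrrrrrrrrrrrrrrrrrrrmmmmmmmmmmmmmmmwwwwwwww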